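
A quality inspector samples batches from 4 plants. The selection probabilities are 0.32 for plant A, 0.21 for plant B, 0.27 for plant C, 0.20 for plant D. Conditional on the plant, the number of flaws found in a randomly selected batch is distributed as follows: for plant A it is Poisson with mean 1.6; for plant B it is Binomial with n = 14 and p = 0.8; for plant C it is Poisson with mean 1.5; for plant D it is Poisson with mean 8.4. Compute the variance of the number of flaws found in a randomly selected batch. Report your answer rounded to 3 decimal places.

20.456

Per component, A: μ=1.6, E[X²]=4.16; B: μ=11.2, E[X²]=127.68; C: μ=1.5, E[X²]=3.75; D: μ=8.4, E[X²]=78.96.
E[X] = 0.32·1.6 + 0.21·11.2 + 0.27·1.5 + 0.2·8.4 = 4.949.
E[X²] = 0.32·4.16 + 0.21·127.68 + 0.27·3.75 + 0.2·78.96 = 44.9485.
Var(X) = E[X²] − (E[X])² = 44.9485 − 24.4926 = 20.4559.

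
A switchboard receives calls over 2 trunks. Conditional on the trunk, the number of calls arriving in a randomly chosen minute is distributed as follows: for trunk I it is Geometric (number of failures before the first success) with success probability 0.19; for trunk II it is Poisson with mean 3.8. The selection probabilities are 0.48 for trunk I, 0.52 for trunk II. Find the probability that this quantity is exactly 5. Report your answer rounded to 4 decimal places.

Conditional on each trunk, P(X = 5): I: 0.0662489; II: 0.147713.
By total probability, P(X = 5) = 0.48·0.0662489 + 0.52·0.147713 = 0.10861.

0.1086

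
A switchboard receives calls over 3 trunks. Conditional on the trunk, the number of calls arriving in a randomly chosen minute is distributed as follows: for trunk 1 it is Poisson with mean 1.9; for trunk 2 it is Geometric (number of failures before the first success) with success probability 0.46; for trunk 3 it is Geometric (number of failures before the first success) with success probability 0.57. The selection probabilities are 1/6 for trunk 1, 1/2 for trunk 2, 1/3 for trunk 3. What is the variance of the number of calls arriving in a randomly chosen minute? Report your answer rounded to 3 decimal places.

2.180

Per component, 1: μ=1.9, E[X²]=5.51; 2: μ=1.17391, E[X²]=3.93006; 3: μ=0.754386, E[X²]=1.89258.
E[X] = 0.166667·1.9 + 0.5·1.17391 + 0.333333·0.754386 = 1.15509.
E[X²] = 0.166667·5.51 + 0.5·3.93006 + 0.333333·1.89258 = 3.51422.
Var(X) = E[X²] − (E[X])² = 3.51422 − 1.33422 = 2.18.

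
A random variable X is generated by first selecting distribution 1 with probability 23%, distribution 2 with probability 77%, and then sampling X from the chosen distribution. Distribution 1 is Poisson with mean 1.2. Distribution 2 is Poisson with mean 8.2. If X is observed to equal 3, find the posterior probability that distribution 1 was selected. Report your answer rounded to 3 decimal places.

Likelihoods P(X=3 | ·): 1: 0.0867439; 2: 0.0252392.
Posterior ∝ prior × likelihood. Numerator for 1: 0.23·0.0867439 = 0.0199511.
Normalizing constant: 0.23·0.0867439 + 0.77·0.0252392 = 0.0393853.
P(1 | observation) = 0.0199511 / 0.0393853 = 0.506562.

0.507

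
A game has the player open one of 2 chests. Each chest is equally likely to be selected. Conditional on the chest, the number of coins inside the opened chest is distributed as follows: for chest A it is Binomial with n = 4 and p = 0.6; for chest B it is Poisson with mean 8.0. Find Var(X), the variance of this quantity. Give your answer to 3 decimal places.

Per component, A: μ=2.4, E[X²]=6.72; B: μ=8, E[X²]=72.
E[X] = 0.5·2.4 + 0.5·8 = 5.2.
E[X²] = 0.5·6.72 + 0.5·72 = 39.36.
Var(X) = E[X²] − (E[X])² = 39.36 − 27.04 = 12.32.

12.320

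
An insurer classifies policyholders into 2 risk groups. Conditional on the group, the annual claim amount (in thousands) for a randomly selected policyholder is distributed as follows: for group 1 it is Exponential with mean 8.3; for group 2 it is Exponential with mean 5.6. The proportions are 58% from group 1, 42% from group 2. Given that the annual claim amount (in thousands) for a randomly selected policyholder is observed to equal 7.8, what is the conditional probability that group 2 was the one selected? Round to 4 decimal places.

0.4056

Likelihoods f(7.8 | ·): 1: 0.0470749; 2: 0.0443508.
Posterior ∝ prior × likelihood. Numerator for 2: 0.42·0.0443508 = 0.0186274.
Normalizing constant: 0.58·0.0470749 + 0.42·0.0443508 = 0.0459308.
P(2 | observation) = 0.0186274 / 0.0459308 = 0.405552.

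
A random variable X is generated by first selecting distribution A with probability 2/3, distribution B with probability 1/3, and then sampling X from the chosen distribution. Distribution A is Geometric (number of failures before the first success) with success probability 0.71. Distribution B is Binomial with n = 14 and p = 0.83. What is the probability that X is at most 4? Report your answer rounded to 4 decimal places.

0.6653

Conditional on each component, P(X ≤ 4): A: 0.997949; B: 1.03281e-05.
By total probability, P(X ≤ 4) = 0.666667·0.997949 + 0.333333·1.03281e-05 = 0.665303.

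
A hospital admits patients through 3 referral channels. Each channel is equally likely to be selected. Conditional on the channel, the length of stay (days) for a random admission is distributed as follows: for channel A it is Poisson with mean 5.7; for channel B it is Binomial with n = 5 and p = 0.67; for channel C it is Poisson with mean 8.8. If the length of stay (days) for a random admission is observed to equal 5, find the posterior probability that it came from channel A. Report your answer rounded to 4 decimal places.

0.4546

Likelihoods P(X=5 | ·): A: 0.16777; B: 0.135013; C: 0.0662889.
Posterior ∝ prior × likelihood. Numerator for A: 0.333333·0.16777 = 0.0559234.
Normalizing constant: 0.333333·0.16777 + 0.333333·0.135013 + 0.333333·0.0662889 = 0.123024.
P(A | observation) = 0.0559234 / 0.123024 = 0.454573.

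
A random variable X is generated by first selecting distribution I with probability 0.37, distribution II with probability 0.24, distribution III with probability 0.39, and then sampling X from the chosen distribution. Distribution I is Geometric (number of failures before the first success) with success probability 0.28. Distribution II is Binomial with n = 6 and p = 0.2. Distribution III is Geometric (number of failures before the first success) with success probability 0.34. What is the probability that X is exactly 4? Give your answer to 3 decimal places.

Conditional on each component, P(X = 4): I: 0.0752468; II: 0.01536; III: 0.0645141.
By total probability, P(X = 4) = 0.37·0.0752468 + 0.24·0.01536 + 0.39·0.0645141 = 0.0566882.

0.057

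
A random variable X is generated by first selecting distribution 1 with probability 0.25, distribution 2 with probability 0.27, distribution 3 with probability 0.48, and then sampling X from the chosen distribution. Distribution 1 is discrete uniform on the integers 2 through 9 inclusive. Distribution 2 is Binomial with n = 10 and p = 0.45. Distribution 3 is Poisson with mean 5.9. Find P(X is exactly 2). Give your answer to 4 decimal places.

Conditional on each component, P(X = 2): 1: 0.125; 2: 0.0763026; 3: 0.04768.
By total probability, P(X = 2) = 0.25·0.125 + 0.27·0.0763026 + 0.48·0.04768 = 0.0747381.

0.0747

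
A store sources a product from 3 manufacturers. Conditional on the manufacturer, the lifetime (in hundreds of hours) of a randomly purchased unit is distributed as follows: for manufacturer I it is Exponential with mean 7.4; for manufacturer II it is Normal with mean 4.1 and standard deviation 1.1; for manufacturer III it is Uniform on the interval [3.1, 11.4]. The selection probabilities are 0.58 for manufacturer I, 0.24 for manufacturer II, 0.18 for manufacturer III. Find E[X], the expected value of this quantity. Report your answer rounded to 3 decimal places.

Component means — I: 7.4; II: 4.1; III: 7.25.
E[X] = 0.58·7.4 + 0.24·4.1 + 0.18·7.25 = 6.581.

6.581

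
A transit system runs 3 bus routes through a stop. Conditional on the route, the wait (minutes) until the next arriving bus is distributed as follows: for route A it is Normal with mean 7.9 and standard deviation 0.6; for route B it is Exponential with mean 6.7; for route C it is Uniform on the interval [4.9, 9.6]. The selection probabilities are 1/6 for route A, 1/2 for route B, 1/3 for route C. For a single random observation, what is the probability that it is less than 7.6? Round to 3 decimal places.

0.582

Conditional on each route, P(X < 7.6): A: 0.308538; B: 0.678362; C: 0.574468.
By total probability, P(X < 7.6) = 0.166667·0.308538 + 0.5·0.678362 + 0.333333·0.574468 = 0.582093.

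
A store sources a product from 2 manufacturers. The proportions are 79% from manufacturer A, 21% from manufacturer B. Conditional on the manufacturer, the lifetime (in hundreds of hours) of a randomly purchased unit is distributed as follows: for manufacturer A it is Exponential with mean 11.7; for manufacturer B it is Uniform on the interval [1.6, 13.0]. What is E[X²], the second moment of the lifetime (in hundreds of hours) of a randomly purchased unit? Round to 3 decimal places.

For each component E[X²] = Var + (mean)², giving A: 273.78; B: 64.12.
Overall E[X²] = 0.79·273.78 + 0.21·64.12 = 229.751.

229.751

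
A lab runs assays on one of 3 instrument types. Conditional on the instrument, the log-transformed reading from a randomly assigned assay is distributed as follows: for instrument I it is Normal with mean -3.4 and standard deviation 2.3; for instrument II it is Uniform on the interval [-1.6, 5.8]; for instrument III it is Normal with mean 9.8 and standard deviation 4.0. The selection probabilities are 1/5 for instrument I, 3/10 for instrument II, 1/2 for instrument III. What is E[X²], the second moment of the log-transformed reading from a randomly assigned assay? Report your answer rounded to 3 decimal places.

62.082

For each component E[X²] = Var + (mean)², giving I: 16.85; II: 8.97333; III: 112.04.
Overall E[X²] = 0.2·16.85 + 0.3·8.97333 + 0.5·112.04 = 62.082.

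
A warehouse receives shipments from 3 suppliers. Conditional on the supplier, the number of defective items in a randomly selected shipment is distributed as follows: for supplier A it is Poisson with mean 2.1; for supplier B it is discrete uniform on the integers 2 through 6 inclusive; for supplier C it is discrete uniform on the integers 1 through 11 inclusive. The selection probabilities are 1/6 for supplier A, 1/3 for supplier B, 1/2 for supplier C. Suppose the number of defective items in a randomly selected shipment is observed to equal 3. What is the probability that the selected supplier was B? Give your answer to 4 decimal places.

Likelihoods P(X=3 | ·): A: 0.189011; B: 0.2; C: 0.0909091.
Posterior ∝ prior × likelihood. Numerator for B: 0.333333·0.2 = 0.0666667.
Normalizing constant: 0.166667·0.189011 + 0.333333·0.2 + 0.5·0.0909091 = 0.143623.
P(B | observation) = 0.0666667 / 0.143623 = 0.464178.

0.4642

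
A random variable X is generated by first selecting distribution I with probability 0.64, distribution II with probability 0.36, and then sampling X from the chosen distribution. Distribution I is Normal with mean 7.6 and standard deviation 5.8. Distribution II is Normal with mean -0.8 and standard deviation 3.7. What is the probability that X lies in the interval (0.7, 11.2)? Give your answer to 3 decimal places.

Conditional on each component, P(0.7 < X < 11.2): I: 0.615507; II: 0.341999.
By total probability, P(0.7 < X < 11.2) = 0.64·0.615507 + 0.36·0.341999 = 0.517044.

0.517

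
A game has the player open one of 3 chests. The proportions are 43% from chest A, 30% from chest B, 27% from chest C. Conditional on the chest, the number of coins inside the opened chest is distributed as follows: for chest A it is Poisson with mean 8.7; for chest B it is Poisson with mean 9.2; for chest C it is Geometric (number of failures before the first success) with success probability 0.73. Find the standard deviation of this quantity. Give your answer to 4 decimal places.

Per component, A: μ=8.7, E[X²]=84.39; B: μ=9.2, E[X²]=93.84; C: μ=0.369863, E[X²]=0.64346.
E[X] = 0.43·8.7 + 0.3·9.2 + 0.27·0.369863 = 6.60086.
E[X²] = 0.43·84.39 + 0.3·93.84 + 0.27·0.64346 = 64.6134.
Var(X) = E[X²] − (E[X])² = 64.6134 − 43.5714 = 21.042.
SD(X) = √21.042 = 4.58716.

4.5872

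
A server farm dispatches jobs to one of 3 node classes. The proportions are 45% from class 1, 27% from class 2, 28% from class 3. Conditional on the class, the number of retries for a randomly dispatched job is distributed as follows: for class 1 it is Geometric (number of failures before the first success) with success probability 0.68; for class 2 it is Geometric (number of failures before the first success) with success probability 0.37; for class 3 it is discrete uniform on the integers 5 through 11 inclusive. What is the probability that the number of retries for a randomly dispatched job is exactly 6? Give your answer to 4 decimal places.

0.0466

Conditional on each class, P(X = 6): 1: 0.000730144; 2: 0.0231337; 3: 0.142857.
By total probability, P(X = 6) = 0.45·0.000730144 + 0.27·0.0231337 + 0.28·0.142857 = 0.0465747.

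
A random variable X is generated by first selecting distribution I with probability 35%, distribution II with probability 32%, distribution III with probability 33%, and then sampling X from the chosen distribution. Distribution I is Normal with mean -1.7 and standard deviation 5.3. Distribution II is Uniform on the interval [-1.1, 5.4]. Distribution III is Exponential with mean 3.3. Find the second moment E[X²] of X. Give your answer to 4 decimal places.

For each component E[X²] = Var + (mean)², giving I: 30.98; II: 8.14333; III: 21.78.
Overall E[X²] = 0.35·30.98 + 0.32·8.14333 + 0.33·21.78 = 20.6363.

20.6363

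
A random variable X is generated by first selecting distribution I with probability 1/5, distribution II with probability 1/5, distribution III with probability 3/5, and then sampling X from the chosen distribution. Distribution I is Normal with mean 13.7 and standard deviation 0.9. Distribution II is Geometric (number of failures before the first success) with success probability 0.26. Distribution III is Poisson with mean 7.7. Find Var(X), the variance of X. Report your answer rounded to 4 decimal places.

18.8308

Per component, I: μ=13.7, E[X²]=188.5; II: μ=2.84615, E[X²]=19.0473; III: μ=7.7, E[X²]=66.99.
E[X] = 0.2·13.7 + 0.2·2.84615 + 0.6·7.7 = 7.92923.
E[X²] = 0.2·188.5 + 0.2·19.0473 + 0.6·66.99 = 81.7035.
Var(X) = E[X²] − (E[X])² = 81.7035 − 62.8727 = 18.8308.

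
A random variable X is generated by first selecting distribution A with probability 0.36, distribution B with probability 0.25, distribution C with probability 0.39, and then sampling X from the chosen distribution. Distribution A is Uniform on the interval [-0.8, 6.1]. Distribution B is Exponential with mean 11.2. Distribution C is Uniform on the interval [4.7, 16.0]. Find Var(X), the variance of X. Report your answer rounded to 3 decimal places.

51.912

Per component, A: μ=2.65, E[X²]=10.99; B: μ=11.2, E[X²]=250.88; C: μ=10.35, E[X²]=117.763.
E[X] = 0.36·2.65 + 0.25·11.2 + 0.39·10.35 = 7.7905.
E[X²] = 0.36·10.99 + 0.25·250.88 + 0.39·117.763 = 112.604.
Var(X) = E[X²] − (E[X])² = 112.604 − 60.6919 = 51.9122.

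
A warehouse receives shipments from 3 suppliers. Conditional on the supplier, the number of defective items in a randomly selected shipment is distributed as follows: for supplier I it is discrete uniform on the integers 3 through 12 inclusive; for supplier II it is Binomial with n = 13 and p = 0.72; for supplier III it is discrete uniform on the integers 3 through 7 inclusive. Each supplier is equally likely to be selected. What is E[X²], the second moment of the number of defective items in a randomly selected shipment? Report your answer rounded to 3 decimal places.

60.577

For each component E[X²] = Var + (mean)², giving I: 64.5; II: 90.2304; III: 27.
Overall E[X²] = 0.333333·64.5 + 0.333333·90.2304 + 0.333333·27 = 60.5768.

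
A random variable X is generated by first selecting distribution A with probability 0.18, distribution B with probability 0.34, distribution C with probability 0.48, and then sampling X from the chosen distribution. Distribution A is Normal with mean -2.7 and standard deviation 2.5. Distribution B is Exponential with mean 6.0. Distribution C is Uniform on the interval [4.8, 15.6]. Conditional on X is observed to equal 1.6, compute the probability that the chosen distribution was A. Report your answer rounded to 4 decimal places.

0.1310

Likelihoods f(1.6 | ·): A: 0.0363548; B: 0.127655; C: 0.
Posterior ∝ prior × likelihood. Numerator for A: 0.18·0.0363548 = 0.00654386.
Normalizing constant: 0.18·0.0363548 + 0.34·0.127655 + 0.48·0 = 0.0499465.
P(A | observation) = 0.00654386 / 0.0499465 = 0.131018.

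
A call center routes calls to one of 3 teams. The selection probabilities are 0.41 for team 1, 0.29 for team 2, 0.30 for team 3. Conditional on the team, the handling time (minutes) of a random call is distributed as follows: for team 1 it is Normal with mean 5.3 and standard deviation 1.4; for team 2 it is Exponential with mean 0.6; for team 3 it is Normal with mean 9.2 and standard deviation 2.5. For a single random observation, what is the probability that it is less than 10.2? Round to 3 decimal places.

0.897

Conditional on each team, P(X < 10.2): 1: 0.999767; 2: 1; 3: 0.655422.
By total probability, P(X < 10.2) = 0.41·0.999767 + 0.29·1 + 0.3·0.655422 = 0.896531.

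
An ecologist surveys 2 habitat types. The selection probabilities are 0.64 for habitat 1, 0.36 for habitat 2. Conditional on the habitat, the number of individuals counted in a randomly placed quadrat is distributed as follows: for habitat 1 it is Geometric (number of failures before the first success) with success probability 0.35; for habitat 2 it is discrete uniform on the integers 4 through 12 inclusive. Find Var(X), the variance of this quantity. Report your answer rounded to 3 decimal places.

14.490

Per component, 1: μ=1.85714, E[X²]=8.7551; 2: μ=8, E[X²]=70.6667.
E[X] = 0.64·1.85714 + 0.36·8 = 4.06857.
E[X²] = 0.64·8.7551 + 0.36·70.6667 = 31.0433.
Var(X) = E[X²] − (E[X])² = 31.0433 − 16.5533 = 14.49.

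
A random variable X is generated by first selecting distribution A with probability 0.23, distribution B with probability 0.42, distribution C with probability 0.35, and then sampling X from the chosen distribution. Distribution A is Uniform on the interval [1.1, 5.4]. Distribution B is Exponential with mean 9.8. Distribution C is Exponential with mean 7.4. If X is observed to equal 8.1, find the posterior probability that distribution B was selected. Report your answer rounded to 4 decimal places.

Likelihoods f(8.1 | ·): A: 0; B: 0.0446495; C: 0.0452264.
Posterior ∝ prior × likelihood. Numerator for B: 0.42·0.0446495 = 0.0187528.
Normalizing constant: 0.23·0 + 0.42·0.0446495 + 0.35·0.0452264 = 0.034582.
P(B | observation) = 0.0187528 / 0.034582 = 0.54227.

0.5423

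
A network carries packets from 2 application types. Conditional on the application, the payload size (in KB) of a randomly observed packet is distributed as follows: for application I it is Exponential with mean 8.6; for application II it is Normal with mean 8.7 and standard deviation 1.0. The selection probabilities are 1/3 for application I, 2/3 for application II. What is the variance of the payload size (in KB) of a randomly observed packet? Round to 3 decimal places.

25.322

Per component, I: μ=8.6, E[X²]=147.92; II: μ=8.7, E[X²]=76.69.
E[X] = 0.333333·8.6 + 0.666667·8.7 = 8.66667.
E[X²] = 0.333333·147.92 + 0.666667·76.69 = 100.433.
Var(X) = E[X²] − (E[X])² = 100.433 − 75.1111 = 25.3222.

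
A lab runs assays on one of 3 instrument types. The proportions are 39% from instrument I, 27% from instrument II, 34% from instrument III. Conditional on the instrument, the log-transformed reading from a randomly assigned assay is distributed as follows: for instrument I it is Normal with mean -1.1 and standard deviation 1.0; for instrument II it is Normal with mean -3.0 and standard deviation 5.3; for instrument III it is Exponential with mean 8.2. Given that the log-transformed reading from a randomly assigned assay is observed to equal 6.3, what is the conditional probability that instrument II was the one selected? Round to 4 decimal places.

0.1848

Likelihoods f(6.3 | ·): I: 5.12775e-13; II: 0.0161447; III: 0.0565615.
Posterior ∝ prior × likelihood. Numerator for II: 0.27·0.0161447 = 0.00435908.
Normalizing constant: 0.39·5.12775e-13 + 0.27·0.0161447 + 0.34·0.0565615 = 0.02359.
P(II | observation) = 0.00435908 / 0.02359 = 0.184785.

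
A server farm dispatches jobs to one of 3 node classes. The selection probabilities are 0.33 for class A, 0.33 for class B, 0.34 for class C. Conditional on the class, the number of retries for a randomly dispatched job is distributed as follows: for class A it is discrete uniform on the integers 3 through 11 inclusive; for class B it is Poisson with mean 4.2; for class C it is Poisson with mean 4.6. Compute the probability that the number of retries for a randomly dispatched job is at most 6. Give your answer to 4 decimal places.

Conditional on each class, P(X ≤ 6): A: 0.444444; B: 0.867464; C: 0.818029.
By total probability, P(X ≤ 6) = 0.33·0.444444 + 0.33·0.867464 + 0.34·0.818029 = 0.71106.

0.7111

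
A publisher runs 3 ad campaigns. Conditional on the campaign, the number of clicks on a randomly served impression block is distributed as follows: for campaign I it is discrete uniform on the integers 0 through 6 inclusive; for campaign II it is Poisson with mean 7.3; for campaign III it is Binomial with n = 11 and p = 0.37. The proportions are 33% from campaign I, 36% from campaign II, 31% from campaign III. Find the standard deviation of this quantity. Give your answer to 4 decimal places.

Per component, I: μ=3, E[X²]=13; II: μ=7.3, E[X²]=60.59; III: μ=4.07, E[X²]=19.129.
E[X] = 0.33·3 + 0.36·7.3 + 0.31·4.07 = 4.8797.
E[X²] = 0.33·13 + 0.36·60.59 + 0.31·19.129 = 32.0324.
Var(X) = E[X²] − (E[X])² = 32.0324 − 23.8115 = 8.22092.
SD(X) = √8.22092 = 2.86721.

2.8672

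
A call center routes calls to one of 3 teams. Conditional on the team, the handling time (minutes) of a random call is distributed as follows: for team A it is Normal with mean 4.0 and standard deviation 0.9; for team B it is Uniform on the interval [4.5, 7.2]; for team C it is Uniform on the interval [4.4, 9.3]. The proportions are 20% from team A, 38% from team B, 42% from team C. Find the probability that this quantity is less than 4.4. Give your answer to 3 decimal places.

0.134

Conditional on each team, P(X < 4.4): A: 0.671639; B: 0; C: 0.
By total probability, P(X < 4.4) = 0.2·0.671639 + 0.38·0 + 0.42·0 = 0.134328.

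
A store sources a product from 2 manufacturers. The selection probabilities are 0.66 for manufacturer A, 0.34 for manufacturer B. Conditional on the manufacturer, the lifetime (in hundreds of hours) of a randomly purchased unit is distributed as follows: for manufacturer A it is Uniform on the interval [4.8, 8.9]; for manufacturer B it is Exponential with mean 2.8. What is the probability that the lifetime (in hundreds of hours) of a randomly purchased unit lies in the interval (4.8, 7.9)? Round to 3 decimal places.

0.540

Conditional on each manufacturer, P(4.8 < X < 7.9): A: 0.756098; B: 0.120571.
By total probability, P(4.8 < X < 7.9) = 0.66·0.756098 + 0.34·0.120571 = 0.540019.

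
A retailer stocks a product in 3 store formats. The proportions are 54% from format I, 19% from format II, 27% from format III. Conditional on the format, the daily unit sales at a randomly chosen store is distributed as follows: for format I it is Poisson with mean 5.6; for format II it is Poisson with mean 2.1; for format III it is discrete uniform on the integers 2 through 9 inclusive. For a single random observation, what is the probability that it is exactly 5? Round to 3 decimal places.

0.133

Conditional on each format, P(X = 5): I: 0.169711; II: 0.041677; III: 0.125.
By total probability, P(X = 5) = 0.54·0.169711 + 0.19·0.041677 + 0.27·0.125 = 0.133313.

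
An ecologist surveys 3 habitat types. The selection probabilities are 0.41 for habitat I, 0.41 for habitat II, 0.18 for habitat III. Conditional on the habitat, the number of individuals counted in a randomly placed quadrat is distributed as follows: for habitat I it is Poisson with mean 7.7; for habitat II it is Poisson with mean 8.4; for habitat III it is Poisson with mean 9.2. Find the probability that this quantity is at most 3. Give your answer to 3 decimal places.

0.038

Conditional on each habitat, P(X ≤ 3): I: 0.0518188; II: 0.0322604; III: 0.0184196.
By total probability, P(X ≤ 3) = 0.41·0.0518188 + 0.41·0.0322604 + 0.18·0.0184196 = 0.037788.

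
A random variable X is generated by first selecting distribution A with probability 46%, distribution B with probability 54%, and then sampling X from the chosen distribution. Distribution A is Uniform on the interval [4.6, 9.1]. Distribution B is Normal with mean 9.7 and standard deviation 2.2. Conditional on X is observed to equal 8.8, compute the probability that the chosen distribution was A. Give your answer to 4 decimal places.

Likelihoods f(8.8 | ·): A: 0.222222; B: 0.166781.
Posterior ∝ prior × likelihood. Numerator for A: 0.46·0.222222 = 0.102222.
Normalizing constant: 0.46·0.222222 + 0.54·0.166781 = 0.192284.
P(A | observation) = 0.102222 / 0.192284 = 0.531621.

0.5316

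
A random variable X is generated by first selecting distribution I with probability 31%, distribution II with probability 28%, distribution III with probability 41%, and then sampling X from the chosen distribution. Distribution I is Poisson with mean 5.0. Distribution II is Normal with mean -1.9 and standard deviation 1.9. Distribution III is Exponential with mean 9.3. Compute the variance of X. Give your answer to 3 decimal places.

58.905

Per component, I: μ=5, E[X²]=30; II: μ=-1.9, E[X²]=7.22; III: μ=9.3, E[X²]=172.98.
E[X] = 0.31·5 + 0.28·-1.9 + 0.41·9.3 = 4.831.
E[X²] = 0.31·30 + 0.28·7.22 + 0.41·172.98 = 82.2434.
Var(X) = E[X²] − (E[X])² = 82.2434 − 23.3386 = 58.9048.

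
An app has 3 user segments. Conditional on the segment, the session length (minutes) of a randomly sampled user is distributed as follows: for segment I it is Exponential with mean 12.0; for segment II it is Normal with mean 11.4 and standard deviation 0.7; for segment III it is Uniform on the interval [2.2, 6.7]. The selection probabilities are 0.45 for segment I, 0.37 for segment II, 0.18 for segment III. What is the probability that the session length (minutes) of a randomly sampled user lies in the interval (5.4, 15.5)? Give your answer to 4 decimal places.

Conditional on each segment, P(5.4 < X < 15.5): I: 0.362816; II: 1; III: 0.288889.
By total probability, P(5.4 < X < 15.5) = 0.45·0.362816 + 0.37·1 + 0.18·0.288889 = 0.585267.

0.5853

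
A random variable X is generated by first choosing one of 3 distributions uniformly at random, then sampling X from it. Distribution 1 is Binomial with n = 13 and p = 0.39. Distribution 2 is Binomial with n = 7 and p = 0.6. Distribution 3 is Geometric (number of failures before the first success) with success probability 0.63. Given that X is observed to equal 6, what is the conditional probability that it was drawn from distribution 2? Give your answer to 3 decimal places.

Likelihoods P(X=6 | ·): 1: 0.189764; 2: 0.130637; 3: 0.00161641.
Posterior ∝ prior × likelihood. Numerator for 2: 0.333333·0.130637 = 0.0435456.
Normalizing constant: 0.333333·0.189764 + 0.333333·0.130637 + 0.333333·0.00161641 = 0.107339.
P(2 | observation) = 0.0435456 / 0.107339 = 0.405683.

0.406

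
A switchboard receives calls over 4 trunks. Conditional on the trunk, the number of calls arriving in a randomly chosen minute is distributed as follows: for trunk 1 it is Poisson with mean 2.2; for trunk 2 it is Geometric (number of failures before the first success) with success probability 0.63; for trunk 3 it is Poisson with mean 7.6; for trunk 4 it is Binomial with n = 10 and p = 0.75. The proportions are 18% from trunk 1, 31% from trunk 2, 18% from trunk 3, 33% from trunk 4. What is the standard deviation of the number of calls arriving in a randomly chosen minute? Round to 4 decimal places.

Per component, 1: μ=2.2, E[X²]=7.04; 2: μ=0.587302, E[X²]=1.27715; 3: μ=7.6, E[X²]=65.36; 4: μ=7.5, E[X²]=58.125.
E[X] = 0.18·2.2 + 0.31·0.587302 + 0.18·7.6 + 0.33·7.5 = 4.42106.
E[X²] = 0.18·7.04 + 0.31·1.27715 + 0.18·65.36 + 0.33·58.125 = 32.6092.
Var(X) = E[X²] − (E[X])² = 32.6092 − 19.5458 = 13.0634.
SD(X) = √13.0634 = 3.61433.

3.6143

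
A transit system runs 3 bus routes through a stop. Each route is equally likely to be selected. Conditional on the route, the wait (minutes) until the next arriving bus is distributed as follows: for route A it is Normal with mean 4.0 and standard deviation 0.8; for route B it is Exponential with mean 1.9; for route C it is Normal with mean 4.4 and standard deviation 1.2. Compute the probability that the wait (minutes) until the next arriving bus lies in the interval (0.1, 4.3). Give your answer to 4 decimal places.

Conditional on each route, P(0.1 < X < 4.3): A: 0.646169; B: 0.844708; C: 0.466624.
By total probability, P(0.1 < X < 4.3) = 0.333333·0.646169 + 0.333333·0.844708 + 0.333333·0.466624 = 0.6525.

0.6525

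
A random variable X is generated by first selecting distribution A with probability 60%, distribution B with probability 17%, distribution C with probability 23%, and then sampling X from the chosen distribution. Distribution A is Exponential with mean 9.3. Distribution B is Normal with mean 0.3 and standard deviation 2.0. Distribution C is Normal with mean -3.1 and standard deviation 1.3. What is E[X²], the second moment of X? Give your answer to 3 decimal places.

For each component E[X²] = Var + (mean)², giving A: 172.98; B: 4.09; C: 11.3.
Overall E[X²] = 0.6·172.98 + 0.17·4.09 + 0.23·11.3 = 107.082.

107.082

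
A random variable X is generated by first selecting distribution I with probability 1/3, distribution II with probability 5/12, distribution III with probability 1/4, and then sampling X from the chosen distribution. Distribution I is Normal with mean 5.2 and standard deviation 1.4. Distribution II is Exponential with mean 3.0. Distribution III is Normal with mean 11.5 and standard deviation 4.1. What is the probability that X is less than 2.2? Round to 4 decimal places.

0.2248

Conditional on each component, P(X < 2.2): I: 0.0160623; II: 0.519695; III: 0.0116557.
By total probability, P(X < 2.2) = 0.333333·0.0160623 + 0.416667·0.519695 + 0.25·0.0116557 = 0.224807.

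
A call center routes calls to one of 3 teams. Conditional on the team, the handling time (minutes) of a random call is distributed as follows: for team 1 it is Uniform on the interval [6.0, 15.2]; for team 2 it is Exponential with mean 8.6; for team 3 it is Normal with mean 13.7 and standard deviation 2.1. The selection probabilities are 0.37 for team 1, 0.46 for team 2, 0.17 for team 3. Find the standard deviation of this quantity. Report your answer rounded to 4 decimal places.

Per component, 1: μ=10.6, E[X²]=119.413; 2: μ=8.6, E[X²]=147.92; 3: μ=13.7, E[X²]=192.1.
E[X] = 0.37·10.6 + 0.46·8.6 + 0.17·13.7 = 10.207.
E[X²] = 0.37·119.413 + 0.46·147.92 + 0.17·192.1 = 144.883.
Var(X) = E[X²] − (E[X])² = 144.883 − 104.183 = 40.7003.
SD(X) = √40.7003 = 6.37968.

6.3797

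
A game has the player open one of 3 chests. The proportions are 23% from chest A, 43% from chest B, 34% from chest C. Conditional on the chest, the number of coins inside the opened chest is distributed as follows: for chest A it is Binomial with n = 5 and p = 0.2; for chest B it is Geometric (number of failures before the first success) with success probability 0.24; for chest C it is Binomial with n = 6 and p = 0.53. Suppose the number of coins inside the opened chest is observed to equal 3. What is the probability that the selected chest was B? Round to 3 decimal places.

0.279

Likelihoods P(X=3 | ·): A: 0.0512; B: 0.105354; C: 0.309137.
Posterior ∝ prior × likelihood. Numerator for B: 0.43·0.105354 = 0.0453023.
Normalizing constant: 0.23·0.0512 + 0.43·0.105354 + 0.34·0.309137 = 0.162185.
P(B | observation) = 0.0453023 / 0.162185 = 0.279325.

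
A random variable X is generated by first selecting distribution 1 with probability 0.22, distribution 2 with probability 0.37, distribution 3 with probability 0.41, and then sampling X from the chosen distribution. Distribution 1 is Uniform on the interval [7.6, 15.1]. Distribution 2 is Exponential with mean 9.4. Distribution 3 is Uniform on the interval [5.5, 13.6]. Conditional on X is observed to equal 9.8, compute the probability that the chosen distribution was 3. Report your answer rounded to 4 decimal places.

0.5395

Likelihoods f(9.8 | ·): 1: 0.133333; 2: 0.0375057; 3: 0.123457.
Posterior ∝ prior × likelihood. Numerator for 3: 0.41·0.123457 = 0.0506173.
Normalizing constant: 0.22·0.133333 + 0.37·0.0375057 + 0.41·0.123457 = 0.0938277.
P(3 | observation) = 0.0506173 / 0.0938277 = 0.53947.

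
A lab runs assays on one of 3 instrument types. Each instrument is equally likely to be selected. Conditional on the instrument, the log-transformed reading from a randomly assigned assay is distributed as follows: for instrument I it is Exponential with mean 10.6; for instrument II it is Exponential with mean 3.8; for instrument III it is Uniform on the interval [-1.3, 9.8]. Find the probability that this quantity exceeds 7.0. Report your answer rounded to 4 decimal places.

Conditional on each instrument, P(X > 7.0): I: 0.516656; II: 0.158483; III: 0.252252.
By total probability, P(X > 7.0) = 0.333333·0.516656 + 0.333333·0.158483 + 0.333333·0.252252 = 0.309131.

0.3091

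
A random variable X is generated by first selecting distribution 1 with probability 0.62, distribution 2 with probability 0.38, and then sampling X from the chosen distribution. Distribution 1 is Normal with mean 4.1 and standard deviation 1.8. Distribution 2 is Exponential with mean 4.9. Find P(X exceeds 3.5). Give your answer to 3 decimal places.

Conditional on each component, P(X > 3.5): 1: 0.630559; 2: 0.489542.
By total probability, P(X > 3.5) = 0.62·0.630559 + 0.38·0.489542 = 0.576972.

0.577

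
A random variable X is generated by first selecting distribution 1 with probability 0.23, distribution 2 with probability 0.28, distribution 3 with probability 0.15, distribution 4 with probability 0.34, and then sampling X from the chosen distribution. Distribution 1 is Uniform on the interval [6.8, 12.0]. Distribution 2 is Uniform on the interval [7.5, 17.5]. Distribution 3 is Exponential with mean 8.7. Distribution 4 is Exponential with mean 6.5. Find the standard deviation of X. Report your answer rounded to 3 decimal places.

5.843

Per component, 1: μ=9.4, E[X²]=90.6133; 2: μ=12.5, E[X²]=164.583; 3: μ=8.7, E[X²]=151.38; 4: μ=6.5, E[X²]=84.5.
E[X] = 0.23·9.4 + 0.28·12.5 + 0.15·8.7 + 0.34·6.5 = 9.177.
E[X²] = 0.23·90.6133 + 0.28·164.583 + 0.15·151.38 + 0.34·84.5 = 118.361.
Var(X) = E[X²] − (E[X])² = 118.361 − 84.2173 = 34.1441.
SD(X) = √34.1441 = 5.84329.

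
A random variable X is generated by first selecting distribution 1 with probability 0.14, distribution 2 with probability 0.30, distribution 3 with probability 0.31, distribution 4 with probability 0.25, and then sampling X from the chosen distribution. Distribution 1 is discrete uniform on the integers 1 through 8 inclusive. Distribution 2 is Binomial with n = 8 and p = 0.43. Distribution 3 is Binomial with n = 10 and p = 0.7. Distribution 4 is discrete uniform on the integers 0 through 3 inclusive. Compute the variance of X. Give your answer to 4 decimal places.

Per component, 1: μ=4.5, E[X²]=25.5; 2: μ=3.44, E[X²]=13.7944; 3: μ=7, E[X²]=51.1; 4: μ=1.5, E[X²]=3.5.
E[X] = 0.14·4.5 + 0.3·3.44 + 0.31·7 + 0.25·1.5 = 4.207.
E[X²] = 0.14·25.5 + 0.3·13.7944 + 0.31·51.1 + 0.25·3.5 = 24.4243.
Var(X) = E[X²] − (E[X])² = 24.4243 − 17.6988 = 6.72547.

6.7255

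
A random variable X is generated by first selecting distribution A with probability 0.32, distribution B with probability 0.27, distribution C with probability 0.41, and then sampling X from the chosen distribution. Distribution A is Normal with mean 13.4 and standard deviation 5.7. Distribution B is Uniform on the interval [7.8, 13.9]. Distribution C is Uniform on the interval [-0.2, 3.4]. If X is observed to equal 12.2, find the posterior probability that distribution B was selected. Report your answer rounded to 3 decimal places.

Likelihoods f(12.2 | ·): A: 0.0684559; B: 0.163934; C: 0.
Posterior ∝ prior × likelihood. Numerator for B: 0.27·0.163934 = 0.0442623.
Normalizing constant: 0.32·0.0684559 + 0.27·0.163934 + 0.41·0 = 0.0661682.
P(B | observation) = 0.0442623 / 0.0661682 = 0.668936.

0.669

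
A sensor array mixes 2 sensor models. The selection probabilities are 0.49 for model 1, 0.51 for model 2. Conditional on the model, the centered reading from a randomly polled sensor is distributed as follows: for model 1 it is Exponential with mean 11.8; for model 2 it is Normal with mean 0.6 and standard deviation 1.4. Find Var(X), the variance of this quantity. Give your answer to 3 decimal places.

Per component, 1: μ=11.8, E[X²]=278.48; 2: μ=0.6, E[X²]=2.32.
E[X] = 0.49·11.8 + 0.51·0.6 = 6.088.
E[X²] = 0.49·278.48 + 0.51·2.32 = 137.638.
Var(X) = E[X²] − (E[X])² = 137.638 − 37.0637 = 100.575.

100.575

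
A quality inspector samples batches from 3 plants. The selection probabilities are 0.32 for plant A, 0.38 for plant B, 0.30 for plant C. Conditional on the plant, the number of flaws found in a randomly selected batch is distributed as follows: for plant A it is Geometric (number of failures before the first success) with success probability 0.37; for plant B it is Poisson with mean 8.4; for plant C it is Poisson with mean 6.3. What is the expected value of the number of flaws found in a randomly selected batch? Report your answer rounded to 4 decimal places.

5.6269

Component means — A: 1.7027; B: 8.4; C: 6.3.
E[X] = 0.32·1.7027 + 0.38·8.4 + 0.3·6.3 = 5.62686.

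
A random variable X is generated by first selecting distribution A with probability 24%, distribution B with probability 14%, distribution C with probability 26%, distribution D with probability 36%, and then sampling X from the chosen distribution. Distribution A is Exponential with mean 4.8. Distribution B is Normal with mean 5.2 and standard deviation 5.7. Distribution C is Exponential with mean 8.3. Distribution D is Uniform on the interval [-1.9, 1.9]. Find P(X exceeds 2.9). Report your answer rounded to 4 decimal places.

Conditional on each component, P(X > 2.9): A: 0.54653; B: 0.656713; C: 0.705113; D: 0.
By total probability, P(X > 2.9) = 0.24·0.54653 + 0.14·0.656713 + 0.26·0.705113 + 0.36·0 = 0.406436.

0.4064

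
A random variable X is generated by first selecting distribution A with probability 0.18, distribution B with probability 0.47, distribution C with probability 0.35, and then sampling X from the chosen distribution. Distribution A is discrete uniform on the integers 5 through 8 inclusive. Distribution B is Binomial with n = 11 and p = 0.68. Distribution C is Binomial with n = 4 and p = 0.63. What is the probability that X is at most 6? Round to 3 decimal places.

Conditional on each component, P(X ≤ 6): A: 0.5; B: 0.256322; C: 1.
By total probability, P(X ≤ 6) = 0.18·0.5 + 0.47·0.256322 + 0.35·1 = 0.560471.

0.560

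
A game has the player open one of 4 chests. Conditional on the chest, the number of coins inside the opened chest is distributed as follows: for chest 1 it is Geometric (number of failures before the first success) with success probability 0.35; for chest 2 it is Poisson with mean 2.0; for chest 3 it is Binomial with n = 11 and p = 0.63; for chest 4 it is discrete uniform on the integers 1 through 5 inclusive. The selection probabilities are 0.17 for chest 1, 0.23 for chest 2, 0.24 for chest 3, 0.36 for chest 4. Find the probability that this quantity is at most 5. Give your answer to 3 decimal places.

Conditional on each chest, P(X ≤ 5): 1: 0.924581; 2: 0.983436; 3: 0.18467; 4: 1.
By total probability, P(X ≤ 5) = 0.17·0.924581 + 0.23·0.983436 + 0.24·0.18467 + 0.36·1 = 0.78769.

0.788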